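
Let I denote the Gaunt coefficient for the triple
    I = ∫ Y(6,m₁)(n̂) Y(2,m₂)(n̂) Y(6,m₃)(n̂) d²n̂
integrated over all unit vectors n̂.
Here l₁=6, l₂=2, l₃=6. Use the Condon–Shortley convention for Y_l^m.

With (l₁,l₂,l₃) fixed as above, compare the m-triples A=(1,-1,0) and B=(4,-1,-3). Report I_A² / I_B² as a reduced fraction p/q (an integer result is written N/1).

Same 6,2,6: normalisation and zero-m 3j drop out of the ratio.
A: Δ: 2! 10! 2! / 15! → 1/90090; sum: t=0:+1/28800 t=1:−1/34560 = 1/172800; 3j²(6 2 6; 1 -1 0) = Δ·Π!·Σ² = 1/1430  (sign +1)
B: Δ: 2! 10! 2! / 15! → 1/90090; sum: t=0:+1/161280 t=1:−1/725760 = 1/207360; 3j²(6 2 6; 4 -1 -3) = Δ·Π!·Σ² = 7/286  (sign -1)
I_A²/I_B² = (1/1430)/(7/286) = 1/35

1/35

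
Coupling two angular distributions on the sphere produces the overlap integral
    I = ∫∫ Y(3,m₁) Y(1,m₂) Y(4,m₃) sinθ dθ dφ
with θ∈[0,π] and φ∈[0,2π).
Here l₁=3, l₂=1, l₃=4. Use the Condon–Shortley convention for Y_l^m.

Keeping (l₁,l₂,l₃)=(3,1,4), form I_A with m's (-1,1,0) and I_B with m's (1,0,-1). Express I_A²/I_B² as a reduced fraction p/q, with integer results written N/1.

l's match ⇒ only the (l;m) 3-j factors differ between A and B.
A: triangle coeff Δ(3,1,4) = 1/252; Σ_t [0,0]: t=0:+1/96 = 1/96; (3j)²=1/42 [(3 1 4; -1 1 0)], sign=+1
B: triangle coeff Δ(3,1,4) = 1/252; Σ_t [0,0]: t=0:+1/48 = 1/48; (3j)²=5/84 [(3 1 4; 1 0 -1)], sign=-1
I_A²/I_B² = (1/42)/(5/84) = 2/5

2/5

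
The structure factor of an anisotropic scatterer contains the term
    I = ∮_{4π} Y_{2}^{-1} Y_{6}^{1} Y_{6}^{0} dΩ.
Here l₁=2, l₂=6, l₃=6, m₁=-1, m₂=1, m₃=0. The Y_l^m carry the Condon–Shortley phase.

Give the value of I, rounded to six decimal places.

Checks pass: Σm=0; 14 even; l₃=6∈[4,8].
(2·2+1)(2·6+1)(2·6+1) = 845
Δ: 2! 2! 10! / 15! → 1/90090
sum: t=0:+1/69120 t=1:−1/14400 t=2:+1/69120 = -7/172800
3j²(2 6 6; 0 0 0) = Δ·Π!·Σ² = 14/715  (sign -1)
sum: t=1:−1/34560 t=2:+1/28800 = 1/172800
3j²(2 6 6; -1 1 0) = Δ·Π!·Σ² = 1/1430  (sign +1)
combine: 4πI² = 845·14/715·1/1430 = 7/605
take √, sign -1: I = -0.03034355

-0.030344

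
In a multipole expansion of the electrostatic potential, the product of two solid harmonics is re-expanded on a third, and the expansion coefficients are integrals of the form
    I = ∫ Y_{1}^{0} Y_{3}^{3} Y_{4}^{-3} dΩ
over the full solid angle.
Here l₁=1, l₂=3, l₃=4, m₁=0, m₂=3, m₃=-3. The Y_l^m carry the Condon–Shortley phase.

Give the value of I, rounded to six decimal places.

Rules hold: Σm=0, L=8 even, 2≤4≤4.
N = 3·7·9 = 189
Δ = 0!·2!·6!/9! = 1/252
Racah Σ t=0..0: t=0:+1/36 = 1/36
⇒ 3j(1 3 4; 0 0 0)² = 4/63, sgn +1
Racah Σ t=0..0: t=0:+1/720 = 1/720
⇒ 3j(1 3 4; 0 3 -3)² = 1/36, sgn -1
4πI² = N·(3j₀)²·(3jₘ)² = 1/3
I = -1·√(0.333333/4π) = -0.16286750

-0.162868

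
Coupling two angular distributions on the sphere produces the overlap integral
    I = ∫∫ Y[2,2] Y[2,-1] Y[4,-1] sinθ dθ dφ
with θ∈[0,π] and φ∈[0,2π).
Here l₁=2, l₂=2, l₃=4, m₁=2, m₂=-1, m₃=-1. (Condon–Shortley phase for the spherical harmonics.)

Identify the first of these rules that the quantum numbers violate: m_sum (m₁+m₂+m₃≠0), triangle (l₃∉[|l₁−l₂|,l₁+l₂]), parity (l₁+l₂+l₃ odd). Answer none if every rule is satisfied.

none

m₁+m₂+m₃ = 2 − 1 − 1 = 0  ✓
triangle: |2−2|=0 ≤ l₃=4 ≤ 2+2=4  ✓
parity: l₁+l₂+l₃ = 8 is even  ✓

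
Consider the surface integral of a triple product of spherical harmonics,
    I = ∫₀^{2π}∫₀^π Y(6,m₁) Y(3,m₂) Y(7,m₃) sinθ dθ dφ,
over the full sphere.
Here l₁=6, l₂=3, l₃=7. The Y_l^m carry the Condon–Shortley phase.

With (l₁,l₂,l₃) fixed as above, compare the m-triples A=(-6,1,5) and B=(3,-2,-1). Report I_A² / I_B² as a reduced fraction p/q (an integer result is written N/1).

l's match ⇒ only the (l;m) 3-j factors differ between A and B.
A: triangle coeff Δ(6,3,7) = 1/2042040; Σ_t [2,2]: t=2:+1/29030400 = 1/29030400; (3j)²=99/7735 [(6 3 7; -6 1 5)], sign=+1
B: triangle coeff Δ(6,3,7) = 1/2042040; Σ_t [0,1]: t=0:+1/362880 t=1:−1/1935360 = 13/5806080; (3j)²=195/10472 [(6 3 7; 3 -2 -1)], sign=+1
I_A²/I_B² = (99/7735)/(195/10472) = 2904/4225

2904/4225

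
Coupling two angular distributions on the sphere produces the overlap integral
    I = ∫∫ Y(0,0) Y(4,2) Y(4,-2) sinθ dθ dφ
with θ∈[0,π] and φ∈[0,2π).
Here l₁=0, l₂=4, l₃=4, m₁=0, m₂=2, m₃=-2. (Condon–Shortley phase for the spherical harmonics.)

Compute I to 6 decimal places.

Rules hold: Σm=0, L=8 even, 4≤4≤4.
N = 1·9·9 = 81
Δ = 0!·0!·8!/9! = 1/9
Racah Σ t=0..0: t=0:+1/576 = 1/576
⇒ 3j(0 4 4; 0 0 0)² = 1/9, sgn +1
Racah Σ t=0..0: t=0:+1/1440 = 1/1440
⇒ 3j(0 4 4; 0 2 -2)² = 1/9, sgn +1
4πI² = N·(3j₀)²·(3jₘ)² = 1/1
I = +1·√(1/4π) = 0.28209479

0.282095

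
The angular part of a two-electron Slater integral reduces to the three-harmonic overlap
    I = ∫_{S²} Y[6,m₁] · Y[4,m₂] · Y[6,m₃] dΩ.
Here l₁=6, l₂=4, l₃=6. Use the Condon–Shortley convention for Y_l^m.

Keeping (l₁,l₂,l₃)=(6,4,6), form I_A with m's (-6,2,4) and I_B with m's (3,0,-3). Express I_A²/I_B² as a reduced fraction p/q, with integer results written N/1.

55/12

l's match ⇒ only the (l;m) 3-j factors differ between A and B.
A: triangle coeff Δ(6,4,6) = 1/15315300; Σ_t [4,4]: t=4:+1/3870720 = 1/3870720; (3j)²=135/6188 [(6 4 6; -6 2 4)], sign=+1
B: triangle coeff Δ(6,4,6) = 1/15315300; Σ_t [0,3]: t=0:+1/414720 t=1:−1/51840 t=2:+1/80640 t=3:−1/1451520 = -1/193536; (3j)²=81/17017 [(6 4 6; 3 0 -3)], sign=+1
I_A²/I_B² = (135/6188)/(81/17017) = 55/12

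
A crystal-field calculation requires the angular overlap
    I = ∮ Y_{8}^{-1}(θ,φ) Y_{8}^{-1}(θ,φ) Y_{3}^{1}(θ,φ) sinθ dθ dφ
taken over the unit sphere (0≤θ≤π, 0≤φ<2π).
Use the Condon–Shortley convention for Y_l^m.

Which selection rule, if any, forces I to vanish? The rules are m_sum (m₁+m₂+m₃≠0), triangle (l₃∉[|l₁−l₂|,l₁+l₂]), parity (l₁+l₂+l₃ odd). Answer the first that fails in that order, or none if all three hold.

azimuthal sum: -1 − 1 + 1 = -1  ✗
0 ≤ 3 ≤ 16 (triangle on l)
L = 8 + 8 + 3 = 19 (odd)

m_sum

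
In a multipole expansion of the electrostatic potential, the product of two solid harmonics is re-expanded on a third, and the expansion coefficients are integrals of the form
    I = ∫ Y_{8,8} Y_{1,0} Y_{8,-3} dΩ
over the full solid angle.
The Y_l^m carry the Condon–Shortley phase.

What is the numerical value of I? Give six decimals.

8 + 0 − 3 = 5 ≠ 0: azimuthal integral kills it; I = 0

0.000000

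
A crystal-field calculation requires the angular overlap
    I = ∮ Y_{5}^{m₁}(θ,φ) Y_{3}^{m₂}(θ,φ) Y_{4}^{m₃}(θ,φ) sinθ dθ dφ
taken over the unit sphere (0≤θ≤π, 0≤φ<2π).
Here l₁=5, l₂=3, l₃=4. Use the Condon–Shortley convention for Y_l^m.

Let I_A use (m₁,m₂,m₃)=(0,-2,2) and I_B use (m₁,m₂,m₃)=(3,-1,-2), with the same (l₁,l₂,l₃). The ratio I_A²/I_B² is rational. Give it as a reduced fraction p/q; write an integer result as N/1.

l's match ⇒ only the (l;m) 3-j factors differ between A and B.
A: triangle coeff Δ(5,3,4) = 1/180180; Σ_t [0,1]: t=0:+1/2880 t=1:−1/576 = -1/720; (3j)²=80/3003 [(5 3 4; 0 -2 2)], sign=-1
B: triangle coeff Δ(5,3,4) = 1/180180; Σ_t [0,2]: t=0:+1/2304 t=1:−1/720 t=2:+1/5760 = -1/1280; (3j)²=27/1430 [(5 3 4; 3 -1 -2)], sign=-1
I_A²/I_B² = (80/3003)/(27/1430) = 800/567

800/567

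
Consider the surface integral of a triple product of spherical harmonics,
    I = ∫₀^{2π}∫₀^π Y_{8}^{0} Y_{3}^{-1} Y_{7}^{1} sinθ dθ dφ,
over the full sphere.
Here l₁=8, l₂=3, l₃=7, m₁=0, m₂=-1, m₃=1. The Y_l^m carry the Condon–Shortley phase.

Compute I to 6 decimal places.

m-sum 0 ✓  L=18 even ✓  5≤7≤11 ✓
Π(2lᵢ+1) = 17×7×15 = 1785
triangle coeff Δ(8,3,7) = 1/5290740
Σ_t [1,3]: t=1:−1/7257600 t=2:+1/2073600 t=3:−1/7257600 = 1/4838400
(3j)²=252/20995 [(8 3 7; 0 0 0)], sign=-1
Σ_t [0,2]: t=0:+1/46448640 t=1:−1/3628800 t=2:+1/4147200 = -1/77414400
(3j)²=3/41990 [(8 3 7; 0 -1 1)], sign=-1
⇒ 4πI² = 7938/5185765
I = (+1)√(7938/5185765/(4π)) = 0.01103683

0.011037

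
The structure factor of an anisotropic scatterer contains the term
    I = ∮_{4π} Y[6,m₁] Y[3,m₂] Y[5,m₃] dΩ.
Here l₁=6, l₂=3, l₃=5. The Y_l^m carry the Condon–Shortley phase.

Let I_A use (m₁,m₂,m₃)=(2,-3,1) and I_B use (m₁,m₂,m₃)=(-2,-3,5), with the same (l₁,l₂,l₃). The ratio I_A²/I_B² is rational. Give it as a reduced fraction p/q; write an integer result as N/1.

Shared (l₁,l₂,l₃)=(6,3,5): N and (l;000)² cancel in I_A²/I_B².
A: Δ = 4!·8!·2!/15! = 1/675675; Racah Σ t=0..0: t=0:+1/27648 = 1/27648; ⇒ 3j(6 3 5; 2 -3 1)² = 10/429, sgn +1
B: Δ = 4!·8!·2!/15! = 1/675675; Racah Σ t=0..0: t=0:+1/1935360 = 1/1935360; ⇒ 3j(6 3 5; -2 -3 5)² = 1/1001, sgn +1
I_A²/I_B² = (10/429)/(1/1001) = 70/3

70/3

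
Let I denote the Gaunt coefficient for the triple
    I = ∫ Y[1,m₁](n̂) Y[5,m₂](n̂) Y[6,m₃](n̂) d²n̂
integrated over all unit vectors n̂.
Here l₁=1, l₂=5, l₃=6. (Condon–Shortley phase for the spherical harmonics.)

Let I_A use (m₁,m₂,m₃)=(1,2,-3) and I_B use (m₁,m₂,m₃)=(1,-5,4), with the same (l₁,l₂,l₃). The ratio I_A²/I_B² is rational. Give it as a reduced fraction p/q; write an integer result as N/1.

Shared (l₁,l₂,l₃)=(1,5,6): N and (l;000)² cancel in I_A²/I_B².
A: Δ = 0!·2!·10!/13! = 1/858; Racah Σ t=0..0: t=0:+1/60480 = 1/60480; ⇒ 3j(1 5 6; 1 2 -3)² = 6/143, sgn -1
B: Δ = 0!·2!·10!/13! = 1/858; Racah Σ t=0..0: t=0:+1/7257600 = 1/7257600; ⇒ 3j(1 5 6; 1 -5 4)² = 1/858, sgn +1
I_A²/I_B² = (6/143)/(1/858) = 36/1

36/1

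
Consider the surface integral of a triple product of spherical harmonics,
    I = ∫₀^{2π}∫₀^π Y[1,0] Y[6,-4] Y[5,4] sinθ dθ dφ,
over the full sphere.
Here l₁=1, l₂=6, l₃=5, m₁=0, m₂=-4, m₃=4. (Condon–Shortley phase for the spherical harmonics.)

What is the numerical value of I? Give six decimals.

0.182727

Checks pass: Σm=0; 12 even; l₃=5∈[5,7].
(2·1+1)(2·6+1)(2·5+1) = 429
Δ: 2! 0! 10! / 13! → 1/858
sum: t=1:−1/14400 = -1/14400
3j²(1 6 5; 0 0 0) = Δ·Π!·Σ² = 6/143  (sign +1)
sum: t=1:−1/362880 = -1/362880
3j²(1 6 5; 0 -4 4) = Δ·Π!·Σ² = 10/429  (sign +1)
combine: 4πI² = 429·6/143·10/429 = 60/143
take √, sign +1: I = 0.18272698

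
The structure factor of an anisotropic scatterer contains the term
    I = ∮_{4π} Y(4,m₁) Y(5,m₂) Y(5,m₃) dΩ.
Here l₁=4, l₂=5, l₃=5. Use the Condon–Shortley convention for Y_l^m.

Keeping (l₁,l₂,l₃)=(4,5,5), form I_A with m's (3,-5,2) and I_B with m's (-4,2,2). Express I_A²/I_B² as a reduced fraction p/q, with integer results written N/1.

3/5

Same 4,5,5: normalisation and zero-m 3j drop out of the ratio.
A: Δ: 4! 4! 6! / 15! → 1/3153150; sum: t=0:+1/103680 = 1/103680; 3j²(4 5 5; 3 -5 2) = Δ·Π!·Σ² = 7/429  (sign -1)
B: Δ: 4! 4! 6! / 15! → 1/3153150; sum: t=4:+1/20736 = 1/20736; 3j²(4 5 5; -4 2 2) = Δ·Π!·Σ² = 35/1287  (sign -1)
I_A²/I_B² = (7/429)/(35/1287) = 3/5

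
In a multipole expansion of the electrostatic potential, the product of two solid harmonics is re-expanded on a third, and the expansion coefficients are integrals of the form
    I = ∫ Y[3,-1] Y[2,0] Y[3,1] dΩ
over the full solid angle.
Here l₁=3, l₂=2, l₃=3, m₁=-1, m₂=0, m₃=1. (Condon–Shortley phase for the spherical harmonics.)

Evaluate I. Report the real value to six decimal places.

-0.126157

Rules hold: Σm=0, L=8 even, 1≤3≤5.
N = 7·5·7 = 245
Δ = 2!·4!·2!/9! = 1/3780
Racah Σ t=0..2: t=0:+1/24 t=1:−1/4 t=2:+1/24 = -1/6
⇒ 3j(3 2 3; 0 0 0)² = 4/105, sgn +1
Racah Σ t=0..2: t=0:+1/96 t=1:−1/6 t=2:+1/16 = -3/32
⇒ 3j(3 2 3; -1 0 1)² = 3/140, sgn -1
4πI² = N·(3j₀)²·(3jₘ)² = 1/5
I = -1·√(0.2/4π) = -0.12615663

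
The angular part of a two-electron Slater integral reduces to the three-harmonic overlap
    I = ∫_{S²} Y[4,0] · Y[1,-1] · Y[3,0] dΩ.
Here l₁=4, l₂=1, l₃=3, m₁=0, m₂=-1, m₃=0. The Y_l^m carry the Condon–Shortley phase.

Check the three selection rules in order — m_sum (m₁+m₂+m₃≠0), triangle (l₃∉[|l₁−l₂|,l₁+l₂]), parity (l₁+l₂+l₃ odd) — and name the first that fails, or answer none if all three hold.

m_sum

azimuthal sum: 0 − 1 + 0 = -1  ✗
3 ≤ 3 ≤ 5 (triangle on l)
L = 4 + 1 + 3 = 8 (even)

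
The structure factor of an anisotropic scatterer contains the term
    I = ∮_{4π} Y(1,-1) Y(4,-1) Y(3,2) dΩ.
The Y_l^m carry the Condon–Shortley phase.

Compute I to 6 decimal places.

Checks pass: Σm=0; 8 even; l₃=3∈[3,5].
(2·1+1)(2·4+1)(2·3+1) = 189
Δ: 2! 0! 6! / 9! → 1/252
sum: t=1:−1/36 = -1/36
3j²(1 4 3; 0 0 0) = Δ·Π!·Σ² = 4/63  (sign +1)
sum: t=2:+1/240 = 1/240
3j²(1 4 3; -1 -1 2) = Δ·Π!·Σ² = 1/84  (sign -1)
combine: 4πI² = 189·4/63·1/84 = 1/7
take √, sign -1: I = -0.10662181

-0.106622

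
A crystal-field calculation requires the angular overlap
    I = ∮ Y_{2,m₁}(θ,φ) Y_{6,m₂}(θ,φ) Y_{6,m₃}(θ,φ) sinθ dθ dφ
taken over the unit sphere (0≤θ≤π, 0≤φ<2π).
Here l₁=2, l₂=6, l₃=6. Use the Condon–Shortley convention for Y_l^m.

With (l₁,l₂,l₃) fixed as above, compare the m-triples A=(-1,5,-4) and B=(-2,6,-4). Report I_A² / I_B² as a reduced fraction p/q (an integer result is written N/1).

Same 2,6,6: normalisation and zero-m 3j drop out of the ratio.
A: Δ: 2! 2! 10! / 15! → 1/90090; sum: t=1:−1/7257600 t=2:+1/725760 = 1/806400; 3j²(2 6 6; -1 5 -4) = Δ·Π!·Σ² = 27/910  (sign +1)
B: Δ: 2! 2! 10! / 15! → 1/90090; sum: t=2:+1/14515200 = 1/14515200; 3j²(2 6 6; -2 6 -4) = Δ·Π!·Σ² = 2/455  (sign +1)
I_A²/I_B² = (27/910)/(2/455) = 27/4

27/4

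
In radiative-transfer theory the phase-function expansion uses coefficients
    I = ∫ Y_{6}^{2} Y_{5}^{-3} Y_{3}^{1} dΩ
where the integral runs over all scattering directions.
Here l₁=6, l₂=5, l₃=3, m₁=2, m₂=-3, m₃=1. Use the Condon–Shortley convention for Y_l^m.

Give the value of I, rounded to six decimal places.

-0.145631

Rules hold: Σm=0, L=14 even, 1≤3≤11.
N = 13·11·7 = 1001
Δ = 8!·4!·2!/15! = 1/675675
Racah Σ t=3..5: t=3:−1/8640 t=4:+1/2304 t=5:−1/8640 = 7/34560
⇒ 3j(6 5 3; 0 0 0)² = 7/429, sgn -1
Racah Σ t=0..2: t=0:+1/1935360 t=1:−1/30240 t=2:+1/11520 = 1/18432
⇒ 3j(6 5 3; 2 -3 1)² = 7/429, sgn +1
4πI² = N·(3j₀)²·(3jₘ)² = 343/1287
I = -1·√(0.266511/4π) = -0.14563067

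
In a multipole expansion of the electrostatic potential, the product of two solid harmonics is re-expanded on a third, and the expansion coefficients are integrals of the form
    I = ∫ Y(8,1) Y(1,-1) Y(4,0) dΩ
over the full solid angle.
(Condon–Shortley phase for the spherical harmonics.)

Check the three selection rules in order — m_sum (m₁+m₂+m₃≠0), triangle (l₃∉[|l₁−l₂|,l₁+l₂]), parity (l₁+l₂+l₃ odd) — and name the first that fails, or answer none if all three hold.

triangle

m₁+m₂+m₃ = 1 − 1 + 0 = 0  ✓
triangle: |8−1|=7 ≤ l₃=4 ≤ 8+1=9  ✗
parity: l₁+l₂+l₃ = 13 is odd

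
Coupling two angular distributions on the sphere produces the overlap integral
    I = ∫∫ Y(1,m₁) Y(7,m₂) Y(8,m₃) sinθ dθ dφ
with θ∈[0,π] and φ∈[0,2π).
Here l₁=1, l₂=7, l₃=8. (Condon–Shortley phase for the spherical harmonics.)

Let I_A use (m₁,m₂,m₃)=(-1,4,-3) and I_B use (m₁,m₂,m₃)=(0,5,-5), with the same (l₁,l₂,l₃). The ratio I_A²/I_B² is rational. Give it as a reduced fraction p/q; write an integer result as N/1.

10/39

l's match ⇒ only the (l;m) 3-j factors differ between A and B.
A: triangle coeff Δ(1,7,8) = 1/2040; Σ_t [0,0]: t=0:+1/479001600 = 1/479001600; (3j)²=1/204 [(1 7 8; -1 4 -3)], sign=-1
B: triangle coeff Δ(1,7,8) = 1/2040; Σ_t [0,0]: t=0:+1/958003200 = 1/958003200; (3j)²=13/680 [(1 7 8; 0 5 -5)], sign=-1
I_A²/I_B² = (1/204)/(13/680) = 10/39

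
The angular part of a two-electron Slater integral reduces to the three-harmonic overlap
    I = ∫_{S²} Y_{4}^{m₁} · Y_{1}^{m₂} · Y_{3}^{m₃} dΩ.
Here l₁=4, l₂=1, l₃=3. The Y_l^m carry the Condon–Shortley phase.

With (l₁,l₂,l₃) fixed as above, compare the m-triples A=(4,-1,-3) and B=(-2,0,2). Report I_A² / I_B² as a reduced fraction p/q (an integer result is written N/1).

7/3

l's match ⇒ only the (l;m) 3-j factors differ between A and B.
A: triangle coeff Δ(4,1,3) = 1/252; Σ_t [0,0]: t=0:+1/1440 = 1/1440; (3j)²=1/9 [(4 1 3; 4 -1 -3)], sign=+1
B: triangle coeff Δ(4,1,3) = 1/252; Σ_t [1,1]: t=1:−1/120 = -1/120; (3j)²=1/21 [(4 1 3; -2 0 2)], sign=+1
I_A²/I_B² = (1/9)/(1/21) = 7/3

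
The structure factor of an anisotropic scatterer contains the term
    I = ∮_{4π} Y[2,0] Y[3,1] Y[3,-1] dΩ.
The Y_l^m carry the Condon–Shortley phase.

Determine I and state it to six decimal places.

-0.126157

Checks pass: Σm=0; 8 even; l₃=3∈[1,5].
(2·2+1)(2·3+1)(2·3+1) = 245
Δ: 2! 2! 4! / 9! → 1/3780
sum: t=0:+1/24 t=1:−1/4 t=2:+1/24 = -1/6
3j²(2 3 3; 0 0 0) = Δ·Π!·Σ² = 4/105  (sign +1)
sum: t=0:+1/96 t=1:−1/6 t=2:+1/16 = -3/32
3j²(2 3 3; 0 1 -1) = Δ·Π!·Σ² = 3/140  (sign -1)
combine: 4πI² = 245·4/105·3/140 = 1/5
take √, sign -1: I = -0.12615663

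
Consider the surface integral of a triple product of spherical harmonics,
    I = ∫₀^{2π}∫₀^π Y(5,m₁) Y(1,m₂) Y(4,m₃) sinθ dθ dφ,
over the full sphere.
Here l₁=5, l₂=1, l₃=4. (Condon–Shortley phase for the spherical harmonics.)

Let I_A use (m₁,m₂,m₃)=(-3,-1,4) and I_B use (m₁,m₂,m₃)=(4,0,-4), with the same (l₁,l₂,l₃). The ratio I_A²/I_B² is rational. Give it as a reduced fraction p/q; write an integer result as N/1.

1/9

Shared (l₁,l₂,l₃)=(5,1,4): N and (l;000)² cancel in I_A²/I_B².
A: Δ = 2!·8!·0!/11! = 1/495; Racah Σ t=0..0: t=0:+1/80640 = 1/80640; ⇒ 3j(5 1 4; -3 -1 4)² = 1/495, sgn +1
B: Δ = 2!·8!·0!/11! = 1/495; Racah Σ t=1..1: t=1:−1/40320 = -1/40320; ⇒ 3j(5 1 4; 4 0 -4)² = 1/55, sgn -1
I_A²/I_B² = (1/495)/(1/55) = 1/9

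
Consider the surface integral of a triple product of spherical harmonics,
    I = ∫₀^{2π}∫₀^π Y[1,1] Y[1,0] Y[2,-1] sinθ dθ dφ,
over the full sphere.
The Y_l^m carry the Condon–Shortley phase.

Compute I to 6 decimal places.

Rules hold: Σm=0, L=4 even, 0≤2≤2.
N = 3·3·5 = 45
Δ = 0!·2!·2!/5! = 1/30
Racah Σ t=0..0: t=0:+1/1 = 1/1
⇒ 3j(1 1 2; 0 0 0)² = 2/15, sgn +1
Racah Σ t=0..0: t=0:+1/2 = 1/2
⇒ 3j(1 1 2; 1 0 -1)² = 1/10, sgn -1
4πI² = N·(3j₀)²·(3jₘ)² = 3/5
I = -1·√(0.6/4π) = -0.21850969

-0.218510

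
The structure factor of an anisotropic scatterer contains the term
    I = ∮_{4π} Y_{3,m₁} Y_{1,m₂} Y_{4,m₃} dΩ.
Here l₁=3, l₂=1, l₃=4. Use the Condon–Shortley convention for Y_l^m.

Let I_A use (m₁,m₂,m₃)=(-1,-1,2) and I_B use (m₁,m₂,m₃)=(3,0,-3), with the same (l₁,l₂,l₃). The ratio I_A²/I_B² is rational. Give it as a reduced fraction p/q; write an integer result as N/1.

Shared (l₁,l₂,l₃)=(3,1,4): N and (l;000)² cancel in I_A²/I_B².
A: Δ = 0!·6!·2!/9! = 1/252; Racah Σ t=0..0: t=0:+1/96 = 1/96; ⇒ 3j(3 1 4; -1 -1 2)² = 5/84, sgn +1
B: Δ = 0!·6!·2!/9! = 1/252; Racah Σ t=0..0: t=0:+1/720 = 1/720; ⇒ 3j(3 1 4; 3 0 -3)² = 1/36, sgn -1
I_A²/I_B² = (5/84)/(1/36) = 15/7

15/7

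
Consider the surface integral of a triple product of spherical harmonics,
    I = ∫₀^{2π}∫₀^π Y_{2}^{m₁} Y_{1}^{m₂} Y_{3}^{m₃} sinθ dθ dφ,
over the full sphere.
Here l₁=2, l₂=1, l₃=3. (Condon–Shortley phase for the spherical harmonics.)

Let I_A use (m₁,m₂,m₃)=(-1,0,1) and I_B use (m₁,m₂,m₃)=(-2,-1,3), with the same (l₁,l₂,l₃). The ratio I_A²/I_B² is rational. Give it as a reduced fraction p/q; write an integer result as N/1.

8/15

Shared (l₁,l₂,l₃)=(2,1,3): N and (l;000)² cancel in I_A²/I_B².
A: Δ = 0!·4!·2!/7! = 1/105; Racah Σ t=0..0: t=0:+1/6 = 1/6; ⇒ 3j(2 1 3; -1 0 1)² = 8/105, sgn +1
B: Δ = 0!·4!·2!/7! = 1/105; Racah Σ t=0..0: t=0:+1/48 = 1/48; ⇒ 3j(2 1 3; -2 -1 3)² = 1/7, sgn +1
I_A²/I_B² = (8/105)/(1/7) = 8/15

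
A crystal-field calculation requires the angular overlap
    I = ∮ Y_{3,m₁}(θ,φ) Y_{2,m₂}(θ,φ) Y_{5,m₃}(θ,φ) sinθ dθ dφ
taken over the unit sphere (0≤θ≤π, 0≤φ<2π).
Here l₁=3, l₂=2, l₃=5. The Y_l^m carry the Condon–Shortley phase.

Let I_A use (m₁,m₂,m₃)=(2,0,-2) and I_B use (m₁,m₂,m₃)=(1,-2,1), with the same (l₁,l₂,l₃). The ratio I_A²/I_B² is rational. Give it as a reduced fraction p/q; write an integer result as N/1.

21/5

l's match ⇒ only the (l;m) 3-j factors differ between A and B.
A: triangle coeff Δ(3,2,5) = 1/2310; Σ_t [0,0]: t=0:+1/480 = 1/480; (3j)²=3/110 [(3 2 5; 2 0 -2)], sign=-1
B: triangle coeff Δ(3,2,5) = 1/2310; Σ_t [0,0]: t=0:+1/1152 = 1/1152; (3j)²=1/154 [(3 2 5; 1 -2 1)], sign=+1
I_A²/I_B² = (3/110)/(1/154) = 21/5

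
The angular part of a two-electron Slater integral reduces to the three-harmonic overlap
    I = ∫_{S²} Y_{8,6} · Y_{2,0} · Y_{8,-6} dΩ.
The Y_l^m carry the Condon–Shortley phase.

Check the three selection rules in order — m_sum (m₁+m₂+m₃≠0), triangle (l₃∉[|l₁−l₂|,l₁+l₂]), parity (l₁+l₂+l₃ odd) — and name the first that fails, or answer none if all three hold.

none

azimuthal sum: 6 + 0 − 6 = 0  ✓
6 ≤ 8 ≤ 10 (triangle on l)  ✓
L = 8 + 2 + 8 = 18 (even)  ✓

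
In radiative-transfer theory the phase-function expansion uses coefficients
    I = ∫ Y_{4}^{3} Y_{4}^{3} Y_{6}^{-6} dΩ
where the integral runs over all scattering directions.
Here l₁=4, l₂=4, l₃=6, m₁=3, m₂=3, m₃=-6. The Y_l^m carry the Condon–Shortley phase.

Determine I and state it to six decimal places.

0.216205

Checks pass: Σm=0; 14 even; l₃=6∈[0,8].
(2·4+1)(2·4+1)(2·6+1) = 1053
Δ: 2! 6! 6! / 15! → 1/1261260
sum: t=0:+1/4608 t=1:−1/1296 t=2:+1/4608 = -7/20736
3j²(4 4 6; 0 0 0) = Δ·Π!·Σ² = 20/1287  (sign -1)
sum: t=1:−1/518400 = -1/518400
3j²(4 4 6; 3 3 -6) = Δ·Π!·Σ² = 7/195  (sign -1)
combine: 4πI² = 1053·20/1287·7/195 = 84/143
take √, sign +1: I = 0.21620548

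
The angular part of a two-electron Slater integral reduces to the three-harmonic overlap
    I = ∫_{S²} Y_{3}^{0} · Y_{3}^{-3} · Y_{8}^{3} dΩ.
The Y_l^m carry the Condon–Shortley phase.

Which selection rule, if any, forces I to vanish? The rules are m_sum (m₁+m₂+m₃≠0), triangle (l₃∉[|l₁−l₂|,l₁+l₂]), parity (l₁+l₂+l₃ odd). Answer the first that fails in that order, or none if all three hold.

triangle

azimuthal sum: 0 − 3 + 3 = 0  ✓
0 ≤ 8 ≤ 6 (triangle on l)  ✗
L = 3 + 3 + 8 = 14 (even)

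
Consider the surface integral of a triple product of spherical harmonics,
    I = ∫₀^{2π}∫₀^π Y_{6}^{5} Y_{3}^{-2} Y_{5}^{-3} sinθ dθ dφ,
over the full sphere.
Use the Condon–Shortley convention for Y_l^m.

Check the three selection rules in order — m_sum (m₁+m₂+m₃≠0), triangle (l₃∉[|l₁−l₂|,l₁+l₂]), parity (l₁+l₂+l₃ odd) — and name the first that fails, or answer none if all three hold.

none

m₁+m₂+m₃ = 5 − 2 − 3 = 0  ✓
triangle: |6−3|=3 ≤ l₃=5 ≤ 6+3=9  ✓
parity: l₁+l₂+l₃ = 14 is even  ✓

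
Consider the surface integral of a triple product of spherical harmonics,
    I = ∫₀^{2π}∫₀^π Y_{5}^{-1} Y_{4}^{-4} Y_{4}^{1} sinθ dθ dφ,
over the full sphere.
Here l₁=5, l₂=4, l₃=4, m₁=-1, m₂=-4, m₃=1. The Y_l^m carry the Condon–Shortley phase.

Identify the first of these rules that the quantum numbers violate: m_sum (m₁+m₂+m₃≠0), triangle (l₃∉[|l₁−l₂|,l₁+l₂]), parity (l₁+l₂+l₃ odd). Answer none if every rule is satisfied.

m_sum

azimuthal sum: -1 − 4 + 1 = -4  ✗
1 ≤ 4 ≤ 9 (triangle on l)
L = 5 + 4 + 4 = 13 (odd)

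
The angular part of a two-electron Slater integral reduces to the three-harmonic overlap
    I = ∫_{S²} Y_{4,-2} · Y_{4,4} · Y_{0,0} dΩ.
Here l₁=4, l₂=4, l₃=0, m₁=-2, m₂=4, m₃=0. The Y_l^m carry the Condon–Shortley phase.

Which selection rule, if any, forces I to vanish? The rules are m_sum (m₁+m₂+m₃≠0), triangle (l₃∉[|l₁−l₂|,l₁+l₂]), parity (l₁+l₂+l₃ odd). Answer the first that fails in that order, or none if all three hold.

Σmᵢ = 2  ✗
l₃∈[|l₁−l₂|,l₁+l₂]=[0,8], have l₃=0
Σlᵢ = 8 ⇒ even

m_sum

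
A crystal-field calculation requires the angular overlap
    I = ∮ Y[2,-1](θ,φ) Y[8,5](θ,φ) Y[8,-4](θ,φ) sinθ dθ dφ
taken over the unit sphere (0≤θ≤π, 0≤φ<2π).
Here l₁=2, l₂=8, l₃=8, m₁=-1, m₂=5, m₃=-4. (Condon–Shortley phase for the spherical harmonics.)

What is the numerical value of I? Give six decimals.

m-sum 0 ✓  L=18 even ✓  6≤8≤10 ✓
Π(2lᵢ+1) = 5×17×17 = 1445
triangle coeff Δ(2,8,8) = 1/348840
Σ_t [0,2]: t=0:+1/116121600 t=1:−1/25401600 t=2:+1/116121600 = -1/45158400
(3j)²=24/1615 [(2 8 8; 0 0 0)], sign=-1
Σ_t [1,2]: t=1:−1/1916006400 t=2:+1/479001600 = 1/638668800
(3j)²=117/6460 [(2 8 8; -1 5 -4)], sign=+1
⇒ 4πI² = 702/1805
I = (-1)√(702/1805/(4π)) = -0.17592397

-0.175924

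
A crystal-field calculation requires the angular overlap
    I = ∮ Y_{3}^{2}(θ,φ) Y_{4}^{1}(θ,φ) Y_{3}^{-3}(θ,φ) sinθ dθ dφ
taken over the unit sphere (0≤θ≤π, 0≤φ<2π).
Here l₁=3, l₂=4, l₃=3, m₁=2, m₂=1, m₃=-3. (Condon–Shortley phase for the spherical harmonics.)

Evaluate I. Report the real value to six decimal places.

Checks pass: Σm=0; 10 even; l₃=3∈[1,7].
(2·3+1)(2·4+1)(2·3+1) = 441
Δ: 4! 2! 4! / 11! → 1/34650
sum: t=1:−1/72 t=2:+1/16 t=3:−1/72 = 5/144
3j²(3 4 3; 0 0 0) = Δ·Π!·Σ² = 2/77  (sign -1)
sum: t=1:−1/288 = -1/288
3j²(3 4 3; 2 1 -3) = Δ·Π!·Σ² = 5/231  (sign -1)
combine: 4πI² = 441·2/77·5/231 = 30/121
take √, sign +1: I = 0.14046335

0.140463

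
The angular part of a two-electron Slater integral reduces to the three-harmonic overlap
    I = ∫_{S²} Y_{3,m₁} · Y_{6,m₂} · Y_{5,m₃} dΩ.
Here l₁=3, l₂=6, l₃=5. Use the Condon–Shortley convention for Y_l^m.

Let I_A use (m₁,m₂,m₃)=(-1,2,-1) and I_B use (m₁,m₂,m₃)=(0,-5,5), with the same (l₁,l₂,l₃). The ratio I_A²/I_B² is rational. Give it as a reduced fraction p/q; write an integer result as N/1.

14/33

Same 3,6,5: normalisation and zero-m 3j drop out of the ratio.
A: Δ: 4! 2! 8! / 15! → 1/675675; sum: t=2:+1/11520 t=3:−1/4320 t=4:+1/27648 = -1/9216; 3j²(3 6 5; -1 2 -1) = Δ·Π!·Σ² = 2/143  (sign -1)
B: Δ: 4! 2! 8! / 15! → 1/675675; sum: t=1:−1/483840 = -1/483840; 3j²(3 6 5; 0 -5 5) = Δ·Π!·Σ² = 3/91  (sign -1)
I_A²/I_B² = (2/143)/(3/91) = 14/33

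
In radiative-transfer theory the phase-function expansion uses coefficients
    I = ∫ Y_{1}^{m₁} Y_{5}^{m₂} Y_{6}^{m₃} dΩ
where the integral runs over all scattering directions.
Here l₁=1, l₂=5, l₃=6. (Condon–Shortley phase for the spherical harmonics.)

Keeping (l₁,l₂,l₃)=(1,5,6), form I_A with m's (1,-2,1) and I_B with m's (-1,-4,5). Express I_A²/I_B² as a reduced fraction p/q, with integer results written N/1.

Shared (l₁,l₂,l₃)=(1,5,6): N and (l;000)² cancel in I_A²/I_B².
A: Δ = 0!·2!·10!/13! = 1/858; Racah Σ t=0..0: t=0:+1/60480 = 1/60480; ⇒ 3j(1 5 6; 1 -2 1)² = 5/429, sgn -1
B: Δ = 0!·2!·10!/13! = 1/858; Racah Σ t=0..0: t=0:+1/725760 = 1/725760; ⇒ 3j(1 5 6; -1 -4 5)² = 5/78, sgn -1
I_A²/I_B² = (5/429)/(5/78) = 2/11

2/11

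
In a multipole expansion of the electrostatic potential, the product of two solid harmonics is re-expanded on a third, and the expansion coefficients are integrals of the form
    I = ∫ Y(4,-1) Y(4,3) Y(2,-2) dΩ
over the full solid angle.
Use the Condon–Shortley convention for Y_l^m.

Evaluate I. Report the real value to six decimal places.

0.159270

m-sum 0 ✓  L=10 even ✓  0≤2≤8 ✓
Π(2lᵢ+1) = 9×9×5 = 405
triangle coeff Δ(4,4,2) = 1/13860
Σ_t [2,4]: t=2:+1/192 t=3:−1/36 t=4:+1/192 = -5/288
(3j)²=20/693 [(4 4 2; 0 0 0)], sign=-1
Σ_t [5,5]: t=5:−1/480 = -1/480
(3j)²=3/110 [(4 4 2; -1 3 -2)], sign=-1
⇒ 4πI² = 270/847
I = (+1)√(270/847/(4π)) = 0.15927046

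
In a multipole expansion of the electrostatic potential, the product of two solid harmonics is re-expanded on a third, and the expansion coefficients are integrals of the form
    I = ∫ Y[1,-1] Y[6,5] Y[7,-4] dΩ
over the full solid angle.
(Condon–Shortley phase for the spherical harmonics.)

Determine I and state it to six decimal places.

Checks pass: Σm=0; 14 even; l₃=7∈[5,7].
(2·1+1)(2·6+1)(2·7+1) = 585
Δ: 0! 2! 12! / 15! → 1/1365
sum: t=0:+1/518400 = 1/518400
3j²(1 6 7; 0 0 0) = Δ·Π!·Σ² = 7/195  (sign -1)
sum: t=0:+1/79833600 = 1/79833600
3j²(1 6 7; -1 5 -4) = Δ·Π!·Σ² = 1/455  (sign -1)
combine: 4πI² = 585·7/195·1/455 = 3/65
take √, sign +1: I = 0.06060368

0.060604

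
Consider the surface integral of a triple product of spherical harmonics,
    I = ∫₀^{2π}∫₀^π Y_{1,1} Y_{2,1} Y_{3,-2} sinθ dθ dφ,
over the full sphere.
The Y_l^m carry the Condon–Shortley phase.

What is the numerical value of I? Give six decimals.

0.261169

m-sum 0 ✓  L=6 even ✓  1≤3≤3 ✓
Π(2lᵢ+1) = 3×5×7 = 105
triangle coeff Δ(1,2,3) = 1/105
Σ_t [0,0]: t=0:+1/4 = 1/4
(3j)²=3/35 [(1 2 3; 0 0 0)], sign=-1
Σ_t [0,0]: t=0:+1/12 = 1/12
(3j)²=2/21 [(1 2 3; 1 1 -2)], sign=-1
⇒ 4πI² = 6/7
I = (+1)√(6/7/(4π)) = 0.26116903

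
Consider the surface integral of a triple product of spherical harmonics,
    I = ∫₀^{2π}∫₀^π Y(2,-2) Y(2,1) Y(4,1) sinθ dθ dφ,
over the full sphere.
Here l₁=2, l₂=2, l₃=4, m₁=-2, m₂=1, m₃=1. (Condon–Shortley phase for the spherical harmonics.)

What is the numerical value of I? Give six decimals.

Checks pass: Σm=0; 8 even; l₃=4∈[0,4].
(2·2+1)(2·2+1)(2·4+1) = 225
Δ: 0! 4! 4! / 9! → 1/630
sum: t=0:+1/16 = 1/16
3j²(2 2 4; 0 0 0) = Δ·Π!·Σ² = 2/35  (sign +1)
sum: t=0:+1/144 = 1/144
3j²(2 2 4; -2 1 1) = Δ·Π!·Σ² = 1/126  (sign -1)
combine: 4πI² = 225·2/35·1/126 = 5/49
take √, sign -1: I = -0.09011188

-0.090112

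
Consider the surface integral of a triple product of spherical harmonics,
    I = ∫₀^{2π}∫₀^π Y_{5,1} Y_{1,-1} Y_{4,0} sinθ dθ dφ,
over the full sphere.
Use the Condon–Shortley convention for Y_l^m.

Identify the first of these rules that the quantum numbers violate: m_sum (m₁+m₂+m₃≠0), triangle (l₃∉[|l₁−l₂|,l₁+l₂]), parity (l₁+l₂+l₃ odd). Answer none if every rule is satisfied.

none

Σmᵢ = 0  ✓
l₃∈[|l₁−l₂|,l₁+l₂]=[4,6], have l₃=4  ✓
Σlᵢ = 10 ⇒ even  ✓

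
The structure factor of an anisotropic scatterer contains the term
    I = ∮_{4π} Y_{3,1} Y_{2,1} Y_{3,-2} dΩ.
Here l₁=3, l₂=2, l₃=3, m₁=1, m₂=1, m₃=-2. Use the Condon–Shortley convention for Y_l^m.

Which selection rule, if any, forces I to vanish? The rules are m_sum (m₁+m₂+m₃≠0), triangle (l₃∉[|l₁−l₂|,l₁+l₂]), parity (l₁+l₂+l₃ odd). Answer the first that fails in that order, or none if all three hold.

none

azimuthal sum: 1 + 1 − 2 = 0  ✓
1 ≤ 3 ≤ 5 (triangle on l)  ✓
L = 3 + 2 + 3 = 8 (even)  ✓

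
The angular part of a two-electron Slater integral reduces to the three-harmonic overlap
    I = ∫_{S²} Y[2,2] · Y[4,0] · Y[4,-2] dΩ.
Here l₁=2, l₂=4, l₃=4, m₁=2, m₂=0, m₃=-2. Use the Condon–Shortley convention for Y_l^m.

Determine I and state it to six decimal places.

-0.190365

Rules hold: Σm=0, L=10 even, 2≤4≤6.
N = 5·9·9 = 405
Δ = 2!·2!·6!/11! = 1/13860
Racah Σ t=0..2: t=0:+1/192 t=1:−1/36 t=2:+1/192 = -5/288
⇒ 3j(2 4 4; 0 0 0)² = 20/693, sgn -1
Racah Σ t=0..0: t=0:+1/192 = 1/192
⇒ 3j(2 4 4; 2 0 -2)² = 3/77, sgn +1
4πI² = N·(3j₀)²·(3jₘ)² = 2700/5929
I = -1·√(0.455389/4π) = -0.19036462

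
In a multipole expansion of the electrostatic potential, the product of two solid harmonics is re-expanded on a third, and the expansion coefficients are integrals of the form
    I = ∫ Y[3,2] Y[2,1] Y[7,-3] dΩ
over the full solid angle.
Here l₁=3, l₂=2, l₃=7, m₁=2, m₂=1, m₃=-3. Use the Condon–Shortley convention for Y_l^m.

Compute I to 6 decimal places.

l₃=7 ∉ [1,5] — triangle fails ⇒ I = 0

0.000000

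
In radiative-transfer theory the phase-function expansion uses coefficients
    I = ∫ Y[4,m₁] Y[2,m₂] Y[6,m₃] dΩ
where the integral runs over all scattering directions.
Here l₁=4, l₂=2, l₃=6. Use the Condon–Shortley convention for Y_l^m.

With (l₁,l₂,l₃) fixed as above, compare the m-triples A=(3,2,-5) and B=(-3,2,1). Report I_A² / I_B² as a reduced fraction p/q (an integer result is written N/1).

66/1

l's match ⇒ only the (l;m) 3-j factors differ between A and B.
A: triangle coeff Δ(4,2,6) = 1/6435; Σ_t [0,0]: t=0:+1/120960 = 1/120960; (3j)²=2/39 [(4 2 6; 3 2 -5)], sign=-1
B: triangle coeff Δ(4,2,6) = 1/6435; Σ_t [0,0]: t=0:+1/120960 = 1/120960; (3j)²=1/1287 [(4 2 6; -3 2 1)], sign=-1
I_A²/I_B² = (2/39)/(1/1287) = 66/1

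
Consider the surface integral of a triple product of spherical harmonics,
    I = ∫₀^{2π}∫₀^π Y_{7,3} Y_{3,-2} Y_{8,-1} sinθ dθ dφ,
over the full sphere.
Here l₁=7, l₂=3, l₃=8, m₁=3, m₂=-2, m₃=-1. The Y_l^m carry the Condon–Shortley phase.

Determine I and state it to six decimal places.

0.166232

Rules hold: Σm=0, L=18 even, 4≤8≤10.
N = 15·7·17 = 1785
Δ = 2!·12!·4!/19! = 1/5290740
Racah Σ t=0..2: t=0:+1/7257600 t=1:−1/2073600 t=2:+1/7257600 = -1/4838400
⇒ 3j(7 3 8; 0 0 0)² = 252/20995, sgn -1
Racah Σ t=0..1: t=0:+1/11612160 t=1:−1/52254720 = 1/14929920
⇒ 3j(7 3 8; 3 -2 -1)² = 1225/75582, sgn -1
4πI² = N·(3j₀)²·(3jₘ)² = 360150/1037153
I = +1·√(0.347249/4π) = 0.16623228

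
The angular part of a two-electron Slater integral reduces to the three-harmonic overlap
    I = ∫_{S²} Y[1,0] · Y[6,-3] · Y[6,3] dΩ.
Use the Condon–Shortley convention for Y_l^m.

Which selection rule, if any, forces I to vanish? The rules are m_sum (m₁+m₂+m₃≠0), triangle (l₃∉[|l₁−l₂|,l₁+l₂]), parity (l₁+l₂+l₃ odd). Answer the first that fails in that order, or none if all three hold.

azimuthal sum: 0 − 3 + 3 = 0  ✓
5 ≤ 6 ≤ 7 (triangle on l)  ✓
L = 1 + 6 + 6 = 13 (odd)  ✗

parity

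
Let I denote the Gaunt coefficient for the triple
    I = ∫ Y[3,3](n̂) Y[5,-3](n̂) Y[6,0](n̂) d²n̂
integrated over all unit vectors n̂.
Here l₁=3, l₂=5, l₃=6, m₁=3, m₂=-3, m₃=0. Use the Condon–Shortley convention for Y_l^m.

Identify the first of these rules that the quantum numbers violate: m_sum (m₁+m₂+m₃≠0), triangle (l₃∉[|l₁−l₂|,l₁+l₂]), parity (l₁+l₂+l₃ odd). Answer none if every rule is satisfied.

m₁+m₂+m₃ = 3 − 3 + 0 = 0  ✓
triangle: |3−5|=2 ≤ l₃=6 ≤ 3+5=8  ✓
parity: l₁+l₂+l₃ = 14 is even  ✓

none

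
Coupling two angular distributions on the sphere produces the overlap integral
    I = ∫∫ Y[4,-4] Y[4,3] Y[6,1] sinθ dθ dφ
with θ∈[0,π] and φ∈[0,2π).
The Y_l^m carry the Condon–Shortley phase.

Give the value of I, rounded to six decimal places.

0.065188

Checks pass: Σm=0; 14 even; l₃=6∈[0,8].
(2·4+1)(2·4+1)(2·6+1) = 1053
Δ: 2! 6! 6! / 15! → 1/1261260
sum: t=0:+1/4608 t=1:−1/1296 t=2:+1/4608 = -7/20736
3j²(4 4 6; 0 0 0) = Δ·Π!·Σ² = 20/1287  (sign -1)
sum: t=2:+1/172800 = 1/172800
3j²(4 4 6; -4 3 1) = Δ·Π!·Σ² = 7/2145  (sign -1)
combine: 4πI² = 1053·20/1287·7/2145 = 84/1573
take √, sign +1: I = 0.06518840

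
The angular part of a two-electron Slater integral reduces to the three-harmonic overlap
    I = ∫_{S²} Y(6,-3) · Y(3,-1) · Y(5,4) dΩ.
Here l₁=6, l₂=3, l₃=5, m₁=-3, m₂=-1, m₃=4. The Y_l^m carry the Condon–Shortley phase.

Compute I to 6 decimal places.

0.176531

Rules hold: Σm=0, L=14 even, 3≤5≤9.
N = 13·7·11 = 1001
Δ = 4!·8!·2!/15! = 1/675675
Racah Σ t=1..3: t=1:−1/8640 t=2:+1/2304 t=3:−1/8640 = 7/34560
⇒ 3j(6 3 5; 0 0 0)² = 7/429, sgn -1
Racah Σ t=1..2: t=1:−1/241920 t=2:+1/40320 = 1/48384
⇒ 3j(6 3 5; -3 -1 4)² = 24/1001, sgn -1
4πI² = N·(3j₀)²·(3jₘ)² = 56/143
I = +1·√(0.391608/4π) = 0.17653103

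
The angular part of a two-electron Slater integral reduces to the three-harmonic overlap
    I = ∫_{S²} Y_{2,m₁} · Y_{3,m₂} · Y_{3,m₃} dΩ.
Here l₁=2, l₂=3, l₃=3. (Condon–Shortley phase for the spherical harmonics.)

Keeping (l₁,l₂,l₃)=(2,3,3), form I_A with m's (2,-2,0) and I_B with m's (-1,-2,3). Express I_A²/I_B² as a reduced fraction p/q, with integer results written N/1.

Shared (l₁,l₂,l₃)=(2,3,3): N and (l;000)² cancel in I_A²/I_B².
A: Δ = 2!·2!·4!/9! = 1/3780; Racah Σ t=0..0: t=0:+1/24 = 1/24; ⇒ 3j(2 3 3; 2 -2 0)² = 1/21, sgn -1
B: Δ = 2!·2!·4!/9! = 1/3780; Racah Σ t=1..1: t=1:−1/48 = -1/48; ⇒ 3j(2 3 3; -1 -2 3)² = 5/84, sgn -1
I_A²/I_B² = (1/21)/(5/84) = 4/5

4/5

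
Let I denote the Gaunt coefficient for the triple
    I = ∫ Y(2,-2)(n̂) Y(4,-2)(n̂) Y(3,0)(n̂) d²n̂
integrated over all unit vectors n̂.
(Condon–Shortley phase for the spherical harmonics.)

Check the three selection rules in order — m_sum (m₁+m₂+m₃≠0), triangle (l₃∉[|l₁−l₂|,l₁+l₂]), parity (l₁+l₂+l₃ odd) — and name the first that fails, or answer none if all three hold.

Σmᵢ = -4  ✗
l₃∈[|l₁−l₂|,l₁+l₂]=[2,6], have l₃=3
Σlᵢ = 9 ⇒ odd

m_sum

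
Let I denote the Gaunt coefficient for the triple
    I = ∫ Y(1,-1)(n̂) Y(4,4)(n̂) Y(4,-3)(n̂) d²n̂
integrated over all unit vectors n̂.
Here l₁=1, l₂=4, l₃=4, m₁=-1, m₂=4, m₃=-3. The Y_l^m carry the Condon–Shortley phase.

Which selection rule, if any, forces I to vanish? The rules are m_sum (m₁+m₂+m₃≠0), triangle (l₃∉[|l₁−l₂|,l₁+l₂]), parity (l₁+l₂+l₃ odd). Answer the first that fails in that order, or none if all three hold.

Σmᵢ = 0  ✓
l₃∈[|l₁−l₂|,l₁+l₂]=[3,5], have l₃=4  ✓
Σlᵢ = 9 ⇒ odd  ✗

parity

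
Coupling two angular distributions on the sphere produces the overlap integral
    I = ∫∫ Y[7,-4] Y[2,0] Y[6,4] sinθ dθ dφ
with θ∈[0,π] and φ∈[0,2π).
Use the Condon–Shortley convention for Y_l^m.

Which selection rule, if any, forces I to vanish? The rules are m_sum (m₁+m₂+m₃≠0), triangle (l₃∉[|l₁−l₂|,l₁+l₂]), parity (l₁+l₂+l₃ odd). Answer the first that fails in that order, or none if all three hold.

Σmᵢ = 0  ✓
l₃∈[|l₁−l₂|,l₁+l₂]=[5,9], have l₃=6  ✓
Σlᵢ = 15 ⇒ odd  ✗

parity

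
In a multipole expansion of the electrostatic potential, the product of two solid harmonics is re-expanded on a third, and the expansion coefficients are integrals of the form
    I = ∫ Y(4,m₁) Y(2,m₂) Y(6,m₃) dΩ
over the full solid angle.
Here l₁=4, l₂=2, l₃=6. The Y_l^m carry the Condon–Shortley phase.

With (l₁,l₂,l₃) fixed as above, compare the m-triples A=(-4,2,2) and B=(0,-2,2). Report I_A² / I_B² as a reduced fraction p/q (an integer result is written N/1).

1/70

Same 4,2,6: normalisation and zero-m 3j drop out of the ratio.
A: Δ: 0! 8! 4! / 13! → 1/6435; sum: t=0:+1/967680 = 1/967680; 3j²(4 2 6; -4 2 2) = Δ·Π!·Σ² = 1/6435  (sign +1)
B: Δ: 0! 8! 4! / 13! → 1/6435; sum: t=0:+1/13824 = 1/13824; 3j²(4 2 6; 0 -2 2) = Δ·Π!·Σ² = 14/1287  (sign +1)
I_A²/I_B² = (1/6435)/(14/1287) = 1/70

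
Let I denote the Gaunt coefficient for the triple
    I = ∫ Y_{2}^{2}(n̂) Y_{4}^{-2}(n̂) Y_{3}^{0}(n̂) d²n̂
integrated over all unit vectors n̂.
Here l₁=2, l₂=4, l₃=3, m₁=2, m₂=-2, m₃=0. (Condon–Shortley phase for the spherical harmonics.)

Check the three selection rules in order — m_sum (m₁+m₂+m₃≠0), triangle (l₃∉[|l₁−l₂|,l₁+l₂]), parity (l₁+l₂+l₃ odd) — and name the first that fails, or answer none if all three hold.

parity

Σmᵢ = 0  ✓
l₃∈[|l₁−l₂|,l₁+l₂]=[2,6], have l₃=3  ✓
Σlᵢ = 9 ⇒ odd  ✗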